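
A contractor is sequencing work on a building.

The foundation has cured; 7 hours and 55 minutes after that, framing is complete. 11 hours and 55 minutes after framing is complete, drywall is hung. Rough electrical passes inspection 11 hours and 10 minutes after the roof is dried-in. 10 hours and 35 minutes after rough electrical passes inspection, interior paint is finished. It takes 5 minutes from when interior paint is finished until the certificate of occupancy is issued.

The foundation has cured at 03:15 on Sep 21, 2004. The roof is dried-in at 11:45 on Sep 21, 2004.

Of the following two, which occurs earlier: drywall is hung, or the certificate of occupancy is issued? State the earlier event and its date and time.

Drywall is hung — 23:05 on Sep 21, 2004

The foundation has cured: 03:15 Sep 21, 2004.
Framing is complete: 03:15 Sep 21, 2004 + 7h55m = 11:10 Sep 21, 2004.
Drywall is hung: 11:10 Sep 21, 2004 + 11h55m = 23:05 Sep 21, 2004.
The roof is dried-in: 11:45 Sep 21, 2004.
Rough electrical passes inspection: 11:45 Sep 21, 2004 + 11h10m = 22:55 Sep 21, 2004.
Interior paint is finished: 22:55 Sep 21, 2004 + 10h35m = 09:30 Sep 22, 2004.
The certificate of occupancy is issued: 09:30 Sep 22, 2004 + 5m = 09:35 Sep 22, 2004.
Comparing: drywall is hung at 23:05 Sep 21, 2004 vs the certificate of occupancy is issued at 09:35 Sep 22, 2004. Earlier: drywall is hung.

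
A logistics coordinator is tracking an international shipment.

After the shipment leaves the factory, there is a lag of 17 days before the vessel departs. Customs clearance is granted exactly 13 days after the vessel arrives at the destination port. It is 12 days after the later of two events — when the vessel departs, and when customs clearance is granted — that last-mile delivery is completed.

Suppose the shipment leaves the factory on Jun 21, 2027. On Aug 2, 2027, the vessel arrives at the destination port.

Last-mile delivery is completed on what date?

The shipment leaves the factory: Jun 21, 2027.
The vessel departs: Jun 21, 2027 + 17 days = Jul 8, 2027.
The vessel arrives at the destination port: Aug 2, 2027.
Customs clearance is granted: Aug 2, 2027 + 13 days = Aug 15, 2027.
Both prerequisites met — the vessel departs (Jul 8, 2027), customs clearance is granted (Aug 15, 2027); the later is Aug 15, 2027.
Last-mile delivery is completed: Aug 15, 2027 + 12 days = Aug 27, 2027.

Aug 27, 2027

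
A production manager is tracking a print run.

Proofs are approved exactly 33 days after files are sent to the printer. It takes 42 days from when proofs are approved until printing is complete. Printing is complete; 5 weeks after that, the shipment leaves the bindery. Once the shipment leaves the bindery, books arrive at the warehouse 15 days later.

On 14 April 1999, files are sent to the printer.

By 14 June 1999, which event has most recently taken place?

Proofs are approved

Files are sent to the printer: Apr 14, 1999.
Proofs are approved: Apr 14, 1999 + 33 days = May 17, 1999.
Printing is complete: May 17, 1999 + 42 days = Jun 28, 1999.
The shipment leaves the bindery: Jun 28, 1999 + 5 weeks = Aug 2, 1999.
Books arrive at the warehouse: Aug 2, 1999 + 15 days = Aug 17, 1999.
Jun 14, 1999 falls between when proofs are approved (May 17, 1999) and when printing is complete (Jun 28, 1999).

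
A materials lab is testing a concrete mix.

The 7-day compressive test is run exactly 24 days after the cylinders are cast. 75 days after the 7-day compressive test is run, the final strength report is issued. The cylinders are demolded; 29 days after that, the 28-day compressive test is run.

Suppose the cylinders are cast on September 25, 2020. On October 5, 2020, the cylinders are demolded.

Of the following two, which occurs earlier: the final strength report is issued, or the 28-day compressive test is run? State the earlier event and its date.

The cylinders are cast: Sep 25, 2020.
The 7-day compressive test is run: Sep 25, 2020 + 24 days = Oct 19, 2020.
The final strength report is issued: Oct 19, 2020 + 75 days = Jan 2, 2021.
The cylinders are demolded: Oct 5, 2020.
The 28-day compressive test is run: Oct 5, 2020 + 29 days = Nov 3, 2020.
Comparing: the final strength report is issued on Jan 2, 2021 vs the 28-day compressive test is run on Nov 3, 2020. Earlier: the 28-day compressive test is run.

The 28-day compressive test is run — November 3, 2020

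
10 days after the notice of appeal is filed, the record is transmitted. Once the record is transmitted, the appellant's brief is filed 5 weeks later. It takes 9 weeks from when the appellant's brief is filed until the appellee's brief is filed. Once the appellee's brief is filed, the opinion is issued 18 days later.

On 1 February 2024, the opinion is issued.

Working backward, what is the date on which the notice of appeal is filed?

The opinion is issued: Feb 1, 2024.
The appellee's brief is filed: Feb 1, 2024 − 18 days = Jan 14, 2024.
The appellant's brief is filed: Jan 14, 2024 − 9 weeks = Nov 12, 2023.
The record is transmitted: Nov 12, 2023 − 5 weeks = Oct 8, 2023.
The notice of appeal is filed: Oct 8, 2023 − 10 days = Sep 28, 2023.

28 September 2023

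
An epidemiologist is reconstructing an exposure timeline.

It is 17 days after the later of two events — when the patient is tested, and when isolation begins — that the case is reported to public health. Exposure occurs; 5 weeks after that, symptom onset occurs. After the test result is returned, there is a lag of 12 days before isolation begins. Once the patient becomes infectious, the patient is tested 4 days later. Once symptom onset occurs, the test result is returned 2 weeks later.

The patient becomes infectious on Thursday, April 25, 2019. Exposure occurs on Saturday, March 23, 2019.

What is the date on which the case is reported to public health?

Sunday, June 9, 2019

The patient becomes infectious: Apr 25, 2019.
The patient is tested: Apr 25, 2019 + 4 days = Apr 29, 2019.
Exposure occurs: Mar 23, 2019.
Symptom onset occurs: Mar 23, 2019 + 5 weeks = Apr 27, 2019.
The test result is returned: Apr 27, 2019 + 2 weeks = May 11, 2019.
Isolation begins: May 11, 2019 + 12 days = May 23, 2019.
Both prerequisites met — the patient is tested (Apr 29, 2019), isolation begins (May 23, 2019); the later is May 23, 2019.
The case is reported to public health: May 23, 2019 + 17 days = Jun 9, 2019.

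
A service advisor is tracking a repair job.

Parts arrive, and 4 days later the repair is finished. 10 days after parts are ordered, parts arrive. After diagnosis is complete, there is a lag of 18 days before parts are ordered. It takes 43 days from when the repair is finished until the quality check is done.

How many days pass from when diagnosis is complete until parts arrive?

28 days

Causal path: diagnosis is complete → parts are ordered → parts arrive.
Total delay along the path: 18 + 10 = 28 days.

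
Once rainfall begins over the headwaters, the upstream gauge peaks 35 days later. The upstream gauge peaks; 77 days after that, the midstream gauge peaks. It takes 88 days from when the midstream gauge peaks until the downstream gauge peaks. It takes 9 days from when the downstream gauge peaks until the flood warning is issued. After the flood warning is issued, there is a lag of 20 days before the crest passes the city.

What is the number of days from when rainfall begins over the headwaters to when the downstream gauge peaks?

Causal path: rainfall begins over the headwaters → the upstream gauge peaks → the midstream gauge peaks → the downstream gauge peaks.
Total delay along the path: 35 + 77 + 88 = 200 days.

200 days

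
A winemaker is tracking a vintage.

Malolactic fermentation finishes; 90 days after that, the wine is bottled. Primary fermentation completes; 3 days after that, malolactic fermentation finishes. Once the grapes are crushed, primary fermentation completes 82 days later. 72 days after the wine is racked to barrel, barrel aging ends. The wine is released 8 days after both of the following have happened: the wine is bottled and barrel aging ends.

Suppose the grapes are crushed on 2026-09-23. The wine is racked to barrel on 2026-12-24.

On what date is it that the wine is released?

2027-03-25

The grapes are crushed: Sep 23, 2026.
Primary fermentation completes: Sep 23, 2026 + 82 days = Dec 14, 2026.
Malolactic fermentation finishes: Dec 14, 2026 + 3 days = Dec 17, 2026.
The wine is bottled: Dec 17, 2026 + 90 days = Mar 17, 2027.
The wine is racked to barrel: Dec 24, 2026.
Barrel aging ends: Dec 24, 2026 + 72 days = Mar 6, 2027.
Both prerequisites met — the wine is bottled (Mar 17, 2027), barrel aging ends (Mar 6, 2027); the later is Mar 17, 2027.
The wine is released: Mar 17, 2027 + 8 days = Mar 25, 2027.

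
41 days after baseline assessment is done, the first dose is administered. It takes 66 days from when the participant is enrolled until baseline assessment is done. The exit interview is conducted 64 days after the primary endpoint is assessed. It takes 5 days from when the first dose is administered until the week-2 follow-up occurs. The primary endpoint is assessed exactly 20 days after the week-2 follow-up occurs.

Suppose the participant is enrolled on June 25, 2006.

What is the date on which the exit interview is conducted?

The participant is enrolled: Jun 25, 2006.
Baseline assessment is done: Jun 25, 2006 + 66 days = Aug 30, 2006.
The first dose is administered: Aug 30, 2006 + 41 days = Oct 10, 2006.
The week-2 follow-up occurs: Oct 10, 2006 + 5 days = Oct 15, 2006.
The primary endpoint is assessed: Oct 15, 2006 + 20 days = Nov 4, 2006.
The exit interview is conducted: Nov 4, 2006 + 64 days = Jan 7, 2007.

January 7, 2007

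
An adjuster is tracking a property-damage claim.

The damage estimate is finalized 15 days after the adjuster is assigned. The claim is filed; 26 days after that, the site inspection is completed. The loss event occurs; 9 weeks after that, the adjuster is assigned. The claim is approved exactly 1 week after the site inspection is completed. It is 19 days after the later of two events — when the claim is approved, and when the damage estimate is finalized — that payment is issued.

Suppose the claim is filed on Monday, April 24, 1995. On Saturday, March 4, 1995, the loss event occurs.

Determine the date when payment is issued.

Thursday, June 15, 1995

The claim is filed: Apr 24, 1995.
The site inspection is completed: Apr 24, 1995 + 26 days = May 20, 1995.
The claim is approved: May 20, 1995 + 1 week = May 27, 1995.
The loss event occurs: Mar 4, 1995.
The adjuster is assigned: Mar 4, 1995 + 9 weeks = May 6, 1995.
The damage estimate is finalized: May 6, 1995 + 15 days = May 21, 1995.
Both prerequisites met — the claim is approved (May 27, 1995), the damage estimate is finalized (May 21, 1995); the later is May 27, 1995.
Payment is issued: May 27, 1995 + 19 days = Jun 15, 1995.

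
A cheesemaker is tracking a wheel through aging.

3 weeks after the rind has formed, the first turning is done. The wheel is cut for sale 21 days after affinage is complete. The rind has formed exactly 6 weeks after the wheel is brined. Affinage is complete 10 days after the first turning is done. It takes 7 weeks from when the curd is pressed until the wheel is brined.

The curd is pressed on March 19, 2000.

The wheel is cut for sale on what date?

August 9, 2000

The curd is pressed: Mar 19, 2000.
The wheel is brined: Mar 19, 2000 + 7 weeks = May 7, 2000.
The rind has formed: May 7, 2000 + 6 weeks = Jun 18, 2000.
The first turning is done: Jun 18, 2000 + 3 weeks = Jul 9, 2000.
Affinage is complete: Jul 9, 2000 + 10 days = Jul 19, 2000.
The wheel is cut for sale: Jul 19, 2000 + 21 days = Aug 9, 2000.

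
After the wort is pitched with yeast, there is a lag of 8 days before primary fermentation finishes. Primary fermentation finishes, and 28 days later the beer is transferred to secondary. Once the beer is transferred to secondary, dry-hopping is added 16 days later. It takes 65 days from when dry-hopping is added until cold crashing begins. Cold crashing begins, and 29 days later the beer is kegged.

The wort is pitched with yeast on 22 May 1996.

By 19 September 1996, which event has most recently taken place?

The wort is pitched with yeast: May 22, 1996.
Primary fermentation finishes: May 22, 1996 + 8 days = May 30, 1996.
The beer is transferred to secondary: May 30, 1996 + 28 days = Jun 27, 1996.
Dry-hopping is added: Jun 27, 1996 + 16 days = Jul 13, 1996.
Cold crashing begins: Jul 13, 1996 + 65 days = Sep 16, 1996.
The beer is kegged: Sep 16, 1996 + 29 days = Oct 15, 1996.
Sep 19, 1996 falls between when cold crashing begins (Sep 16, 1996) and when the beer is kegged (Oct 15, 1996).

Cold crashing begins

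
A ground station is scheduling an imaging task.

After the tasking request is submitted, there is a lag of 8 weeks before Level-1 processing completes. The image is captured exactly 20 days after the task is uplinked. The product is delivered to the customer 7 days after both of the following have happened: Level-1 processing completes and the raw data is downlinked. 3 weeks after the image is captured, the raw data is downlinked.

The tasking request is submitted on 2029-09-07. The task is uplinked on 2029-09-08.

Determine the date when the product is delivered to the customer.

2029-11-09

The tasking request is submitted: Sep 7, 2029.
Level-1 processing completes: Sep 7, 2029 + 8 weeks = Nov 2, 2029.
The task is uplinked: Sep 8, 2029.
The image is captured: Sep 8, 2029 + 20 days = Sep 28, 2029.
The raw data is downlinked: Sep 28, 2029 + 3 weeks = Oct 19, 2029.
Both prerequisites met — Level-1 processing completes (Nov 2, 2029), the raw data is downlinked (Oct 19, 2029); the later is Nov 2, 2029.
The product is delivered to the customer: Nov 2, 2029 + 7 days = Nov 9, 2029.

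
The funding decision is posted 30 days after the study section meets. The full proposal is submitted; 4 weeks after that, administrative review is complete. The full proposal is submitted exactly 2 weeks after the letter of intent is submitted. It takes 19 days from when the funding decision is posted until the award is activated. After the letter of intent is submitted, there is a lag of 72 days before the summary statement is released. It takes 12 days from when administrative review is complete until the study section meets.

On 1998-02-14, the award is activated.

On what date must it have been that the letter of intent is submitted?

1997-11-03

The award is activated: Feb 14, 1998.
The funding decision is posted: Feb 14, 1998 − 19 days = Jan 26, 1998.
The study section meets: Jan 26, 1998 − 30 days = Dec 27, 1997.
Administrative review is complete: Dec 27, 1997 − 12 days = Dec 15, 1997.
The full proposal is submitted: Dec 15, 1997 − 4 weeks = Nov 17, 1997.
The letter of intent is submitted: Nov 17, 1997 − 2 weeks = Nov 3, 1997.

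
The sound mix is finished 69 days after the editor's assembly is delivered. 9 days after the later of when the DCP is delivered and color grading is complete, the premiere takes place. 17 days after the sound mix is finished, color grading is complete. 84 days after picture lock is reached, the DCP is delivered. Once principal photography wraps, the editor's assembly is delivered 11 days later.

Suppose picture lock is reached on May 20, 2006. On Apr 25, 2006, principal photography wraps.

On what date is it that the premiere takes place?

Picture lock is reached: May 20, 2006.
The DCP is delivered: May 20, 2006 + 84 days = Aug 12, 2006.
Principal photography wraps: Apr 25, 2006.
The editor's assembly is delivered: Apr 25, 2006 + 11 days = May 6, 2006.
The sound mix is finished: May 6, 2006 + 69 days = Jul 14, 2006.
Color grading is complete: Jul 14, 2006 + 17 days = Jul 31, 2006.
Both prerequisites met — the DCP is delivered (Aug 12, 2006), color grading is complete (Jul 31, 2006); the later is Aug 12, 2006.
The premiere takes place: Aug 12, 2006 + 9 days = Aug 21, 2006.

Aug 21, 2006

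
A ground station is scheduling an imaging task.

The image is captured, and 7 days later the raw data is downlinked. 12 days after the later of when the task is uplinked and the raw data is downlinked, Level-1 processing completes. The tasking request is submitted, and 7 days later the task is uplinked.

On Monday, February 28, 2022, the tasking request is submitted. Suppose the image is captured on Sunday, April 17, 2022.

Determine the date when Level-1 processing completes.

Friday, May 6, 2022

The tasking request is submitted: Feb 28, 2022.
The task is uplinked: Feb 28, 2022 + 7 days = Mar 7, 2022.
The image is captured: Apr 17, 2022.
The raw data is downlinked: Apr 17, 2022 + 7 days = Apr 24, 2022.
Both prerequisites met — the task is uplinked (Mar 7, 2022), the raw data is downlinked (Apr 24, 2022); the later is Apr 24, 2022.
Level-1 processing completes: Apr 24, 2022 + 12 days = May 6, 2022.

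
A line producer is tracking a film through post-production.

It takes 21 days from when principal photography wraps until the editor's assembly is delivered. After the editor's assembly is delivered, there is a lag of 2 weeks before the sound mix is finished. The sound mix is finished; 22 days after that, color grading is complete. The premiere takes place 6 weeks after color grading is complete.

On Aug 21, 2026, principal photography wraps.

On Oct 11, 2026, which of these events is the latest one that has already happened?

The sound mix is finished

Principal photography wraps: Aug 21, 2026.
The editor's assembly is delivered: Aug 21, 2026 + 21 days = Sep 11, 2026.
The sound mix is finished: Sep 11, 2026 + 2 weeks = Sep 25, 2026.
Color grading is complete: Sep 25, 2026 + 22 days = Oct 17, 2026.
The premiere takes place: Oct 17, 2026 + 6 weeks = Nov 28, 2026.
Oct 11, 2026 falls between when the sound mix is finished (Sep 25, 2026) and when color grading is complete (Oct 17, 2026).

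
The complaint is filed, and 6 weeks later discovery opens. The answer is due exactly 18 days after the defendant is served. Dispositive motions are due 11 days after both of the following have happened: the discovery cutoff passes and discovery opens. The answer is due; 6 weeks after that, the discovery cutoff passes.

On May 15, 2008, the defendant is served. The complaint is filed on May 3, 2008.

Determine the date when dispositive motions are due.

The defendant is served: May 15, 2008.
The answer is due: May 15, 2008 + 18 days = Jun 2, 2008.
The discovery cutoff passes: Jun 2, 2008 + 6 weeks = Jul 14, 2008.
The complaint is filed: May 3, 2008.
Discovery opens: May 3, 2008 + 6 weeks = Jun 14, 2008.
Both prerequisites met — the discovery cutoff passes (Jul 14, 2008), discovery opens (Jun 14, 2008); the later is Jul 14, 2008.
Dispositive motions are due: Jul 14, 2008 + 11 days = Jul 25, 2008.

Jul 25, 2008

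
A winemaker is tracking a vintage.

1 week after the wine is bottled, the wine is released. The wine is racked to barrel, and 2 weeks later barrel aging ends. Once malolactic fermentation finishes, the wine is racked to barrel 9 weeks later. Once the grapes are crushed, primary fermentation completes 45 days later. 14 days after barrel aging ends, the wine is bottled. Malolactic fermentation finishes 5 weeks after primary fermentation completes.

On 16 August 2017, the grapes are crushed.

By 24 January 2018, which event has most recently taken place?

The grapes are crushed: Aug 16, 2017.
Primary fermentation completes: Aug 16, 2017 + 45 days = Sep 30, 2017.
Malolactic fermentation finishes: Sep 30, 2017 + 5 weeks = Nov 4, 2017.
The wine is racked to barrel: Nov 4, 2017 + 9 weeks = Jan 6, 2018.
Barrel aging ends: Jan 6, 2018 + 2 weeks = Jan 20, 2018.
The wine is bottled: Jan 20, 2018 + 14 days = Feb 3, 2018.
The wine is released: Feb 3, 2018 + 1 week = Feb 10, 2018.
Jan 24, 2018 falls between when barrel aging ends (Jan 20, 2018) and when the wine is bottled (Feb 3, 2018).

Barrel aging ends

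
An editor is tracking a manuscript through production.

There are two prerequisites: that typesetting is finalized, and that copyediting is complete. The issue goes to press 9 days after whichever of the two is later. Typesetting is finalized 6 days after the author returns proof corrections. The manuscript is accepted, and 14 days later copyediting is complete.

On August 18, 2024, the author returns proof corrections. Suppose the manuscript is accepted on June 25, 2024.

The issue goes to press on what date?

The author returns proof corrections: Aug 18, 2024.
Typesetting is finalized: Aug 18, 2024 + 6 days = Aug 24, 2024.
The manuscript is accepted: Jun 25, 2024.
Copyediting is complete: Jun 25, 2024 + 14 days = Jul 9, 2024.
Both prerequisites met — typesetting is finalized (Aug 24, 2024), copyediting is complete (Jul 9, 2024); the later is Aug 24, 2024.
The issue goes to press: Aug 24, 2024 + 9 days = Sep 2, 2024.

September 2, 2024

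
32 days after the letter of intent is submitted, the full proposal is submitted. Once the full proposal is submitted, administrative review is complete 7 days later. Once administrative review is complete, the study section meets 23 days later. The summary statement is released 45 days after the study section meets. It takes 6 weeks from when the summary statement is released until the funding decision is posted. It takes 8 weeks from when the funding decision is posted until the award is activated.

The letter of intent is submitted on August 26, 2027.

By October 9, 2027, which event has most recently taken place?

The letter of intent is submitted: Aug 26, 2027.
The full proposal is submitted: Aug 26, 2027 + 32 days = Sep 27, 2027.
Administrative review is complete: Sep 27, 2027 + 7 days = Oct 4, 2027.
The study section meets: Oct 4, 2027 + 23 days = Oct 27, 2027.
The summary statement is released: Oct 27, 2027 + 45 days = Dec 11, 2027.
The funding decision is posted: Dec 11, 2027 + 6 weeks = Jan 22, 2028.
The award is activated: Jan 22, 2028 + 8 weeks = Mar 18, 2028.
Oct 9, 2027 falls between when administrative review is complete (Oct 4, 2027) and when the study section meets (Oct 27, 2027).

Administrative review is complete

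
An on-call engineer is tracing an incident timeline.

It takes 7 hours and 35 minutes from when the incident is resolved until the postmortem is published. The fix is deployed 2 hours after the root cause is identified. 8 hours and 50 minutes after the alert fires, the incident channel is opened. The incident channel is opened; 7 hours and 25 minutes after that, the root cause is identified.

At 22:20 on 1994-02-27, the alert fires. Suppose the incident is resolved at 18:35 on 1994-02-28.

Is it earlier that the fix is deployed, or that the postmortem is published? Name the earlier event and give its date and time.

The fix is deployed — 16:35 on 1994-02-28

The alert fires: 22:20 Feb 27, 1994.
The incident channel is opened: 22:20 Feb 27, 1994 + 8h50m = 07:10 Feb 28, 1994.
The root cause is identified: 07:10 Feb 28, 1994 + 7h25m = 14:35 Feb 28, 1994.
The fix is deployed: 14:35 Feb 28, 1994 + 2h = 16:35 Feb 28, 1994.
The incident is resolved: 18:35 Feb 28, 1994.
The postmortem is published: 18:35 Feb 28, 1994 + 7h35m = 02:10 Mar 1, 1994.
Comparing: the fix is deployed at 16:35 Feb 28, 1994 vs the postmortem is published at 02:10 Mar 1, 1994. Earlier: the fix is deployed.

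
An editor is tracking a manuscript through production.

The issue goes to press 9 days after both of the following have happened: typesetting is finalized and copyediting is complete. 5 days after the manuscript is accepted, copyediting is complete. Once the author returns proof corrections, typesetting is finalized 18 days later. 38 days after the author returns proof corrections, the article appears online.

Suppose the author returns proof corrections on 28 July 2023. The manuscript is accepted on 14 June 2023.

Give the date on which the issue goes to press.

24 August 2023

The author returns proof corrections: Jul 28, 2023.
Typesetting is finalized: Jul 28, 2023 + 18 days = Aug 15, 2023.
The manuscript is accepted: Jun 14, 2023.
Copyediting is complete: Jun 14, 2023 + 5 days = Jun 19, 2023.
Both prerequisites met — typesetting is finalized (Aug 15, 2023), copyediting is complete (Jun 19, 2023); the later is Aug 15, 2023.
The issue goes to press: Aug 15, 2023 + 9 days = Aug 24, 2023.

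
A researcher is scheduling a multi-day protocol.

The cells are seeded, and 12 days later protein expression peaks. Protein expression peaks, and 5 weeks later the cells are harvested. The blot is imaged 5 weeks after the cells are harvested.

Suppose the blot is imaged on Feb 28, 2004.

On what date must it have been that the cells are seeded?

Dec 8, 2003

The blot is imaged: Feb 28, 2004.
The cells are harvested: Feb 28, 2004 − 5 weeks = Jan 24, 2004.
Protein expression peaks: Jan 24, 2004 − 5 weeks = Dec 20, 2003.
The cells are seeded: Dec 20, 2003 − 12 days = Dec 8, 2003.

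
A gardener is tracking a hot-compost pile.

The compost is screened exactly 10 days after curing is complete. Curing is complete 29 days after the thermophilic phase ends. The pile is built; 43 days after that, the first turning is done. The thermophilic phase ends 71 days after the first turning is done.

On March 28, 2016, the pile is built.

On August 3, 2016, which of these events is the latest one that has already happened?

The thermophilic phase ends

The pile is built: Mar 28, 2016.
The first turning is done: Mar 28, 2016 + 43 days = May 10, 2016.
The thermophilic phase ends: May 10, 2016 + 71 days = Jul 20, 2016.
Curing is complete: Jul 20, 2016 + 29 days = Aug 18, 2016.
The compost is screened: Aug 18, 2016 + 10 days = Aug 28, 2016.
Aug 3, 2016 falls between when the thermophilic phase ends (Jul 20, 2016) and when curing is complete (Aug 18, 2016).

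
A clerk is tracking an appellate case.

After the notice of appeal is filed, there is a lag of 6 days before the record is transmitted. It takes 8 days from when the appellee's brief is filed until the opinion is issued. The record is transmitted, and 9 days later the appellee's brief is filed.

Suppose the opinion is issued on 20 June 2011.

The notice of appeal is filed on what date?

The opinion is issued: Jun 20, 2011.
The appellee's brief is filed: Jun 20, 2011 − 8 days = Jun 12, 2011.
The record is transmitted: Jun 12, 2011 − 9 days = Jun 3, 2011.
The notice of appeal is filed: Jun 3, 2011 − 6 days = May 28, 2011.

28 May 2011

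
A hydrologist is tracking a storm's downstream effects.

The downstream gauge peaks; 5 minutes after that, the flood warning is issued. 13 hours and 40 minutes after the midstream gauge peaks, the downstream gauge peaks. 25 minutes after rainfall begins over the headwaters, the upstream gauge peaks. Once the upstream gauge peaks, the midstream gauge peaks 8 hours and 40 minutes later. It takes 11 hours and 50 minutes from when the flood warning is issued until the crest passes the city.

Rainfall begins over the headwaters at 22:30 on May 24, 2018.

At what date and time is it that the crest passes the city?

09:10 on May 26, 2018

Rainfall begins over the headwaters: 22:30 May 24, 2018.
The upstream gauge peaks: 22:30 May 24, 2018 + 25m = 22:55 May 24, 2018.
The midstream gauge peaks: 22:55 May 24, 2018 + 8h40m = 07:35 May 25, 2018.
The downstream gauge peaks: 07:35 May 25, 2018 + 13h40m = 21:15 May 25, 2018.
The flood warning is issued: 21:15 May 25, 2018 + 5m = 21:20 May 25, 2018.
The crest passes the city: 21:20 May 25, 2018 + 11h50m = 09:10 May 26, 2018.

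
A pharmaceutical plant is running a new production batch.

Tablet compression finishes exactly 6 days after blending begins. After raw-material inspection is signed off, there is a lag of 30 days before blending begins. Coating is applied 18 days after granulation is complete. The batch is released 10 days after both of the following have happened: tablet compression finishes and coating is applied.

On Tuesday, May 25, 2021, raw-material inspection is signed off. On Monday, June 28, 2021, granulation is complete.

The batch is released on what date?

Raw-material inspection is signed off: May 25, 2021.
Blending begins: May 25, 2021 + 30 days = Jun 24, 2021.
Tablet compression finishes: Jun 24, 2021 + 6 days = Jun 30, 2021.
Granulation is complete: Jun 28, 2021.
Coating is applied: Jun 28, 2021 + 18 days = Jul 16, 2021.
Both prerequisites met — tablet compression finishes (Jun 30, 2021), coating is applied (Jul 16, 2021); the later is Jul 16, 2021.
The batch is released: Jul 16, 2021 + 10 days = Jul 26, 2021.

Monday, July 26, 2021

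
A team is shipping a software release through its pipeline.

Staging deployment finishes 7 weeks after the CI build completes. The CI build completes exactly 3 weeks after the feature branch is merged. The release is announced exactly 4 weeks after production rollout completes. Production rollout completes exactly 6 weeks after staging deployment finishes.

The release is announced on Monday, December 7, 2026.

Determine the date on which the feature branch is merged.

The release is announced: Dec 7, 2026.
Production rollout completes: Dec 7, 2026 − 4 weeks = Nov 9, 2026.
Staging deployment finishes: Nov 9, 2026 − 6 weeks = Sep 28, 2026.
The CI build completes: Sep 28, 2026 − 7 weeks = Aug 10, 2026.
The feature branch is merged: Aug 10, 2026 − 3 weeks = Jul 20, 2026.

Monday, July 20, 2026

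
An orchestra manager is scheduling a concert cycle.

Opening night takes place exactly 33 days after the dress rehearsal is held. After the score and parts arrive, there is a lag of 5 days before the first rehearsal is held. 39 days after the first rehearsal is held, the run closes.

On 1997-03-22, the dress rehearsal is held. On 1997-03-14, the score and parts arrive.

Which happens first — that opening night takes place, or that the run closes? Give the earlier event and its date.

The dress rehearsal is held: Mar 22, 1997.
Opening night takes place: Mar 22, 1997 + 33 days = Apr 24, 1997.
The score and parts arrive: Mar 14, 1997.
The first rehearsal is held: Mar 14, 1997 + 5 days = Mar 19, 1997.
The run closes: Mar 19, 1997 + 39 days = Apr 27, 1997.
Comparing: opening night takes place on Apr 24, 1997 vs the run closes on Apr 27, 1997. Earlier: opening night takes place.

Opening night takes place — 1997-04-24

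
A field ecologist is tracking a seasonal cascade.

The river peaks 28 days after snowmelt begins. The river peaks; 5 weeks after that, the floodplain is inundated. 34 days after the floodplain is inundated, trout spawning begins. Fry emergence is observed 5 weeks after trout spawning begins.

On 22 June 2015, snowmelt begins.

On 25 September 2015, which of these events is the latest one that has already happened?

Snowmelt begins: Jun 22, 2015.
The river peaks: Jun 22, 2015 + 28 days = Jul 20, 2015.
The floodplain is inundated: Jul 20, 2015 + 5 weeks = Aug 24, 2015.
Trout spawning begins: Aug 24, 2015 + 34 days = Sep 27, 2015.
Fry emergence is observed: Sep 27, 2015 + 5 weeks = Nov 1, 2015.
Sep 25, 2015 falls between when the floodplain is inundated (Aug 24, 2015) and when trout spawning begins (Sep 27, 2015).

The floodplain is inundated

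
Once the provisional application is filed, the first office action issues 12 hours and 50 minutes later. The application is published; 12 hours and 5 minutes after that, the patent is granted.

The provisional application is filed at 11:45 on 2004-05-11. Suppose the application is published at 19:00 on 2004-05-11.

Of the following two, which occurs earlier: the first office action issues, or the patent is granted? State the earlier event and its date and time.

The first office action issues — 00:35 on 2004-05-12

The provisional application is filed: 11:45 May 11, 2004.
The first office action issues: 11:45 May 11, 2004 + 12h50m = 00:35 May 12, 2004.
The application is published: 19:00 May 11, 2004.
The patent is granted: 19:00 May 11, 2004 + 12h05m = 07:05 May 12, 2004.
Comparing: the first office action issues at 00:35 May 12, 2004 vs the patent is granted at 07:05 May 12, 2004. Earlier: the first office action issues.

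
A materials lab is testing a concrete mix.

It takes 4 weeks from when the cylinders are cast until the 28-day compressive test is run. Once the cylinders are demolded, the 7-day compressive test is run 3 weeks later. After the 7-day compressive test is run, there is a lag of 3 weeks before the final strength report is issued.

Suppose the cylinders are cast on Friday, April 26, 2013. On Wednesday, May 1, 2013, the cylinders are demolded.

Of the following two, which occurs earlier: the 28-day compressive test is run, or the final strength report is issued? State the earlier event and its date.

The 28-day compressive test is run — Friday, May 24, 2013

The cylinders are cast: Apr 26, 2013.
The 28-day compressive test is run: Apr 26, 2013 + 4 weeks = May 24, 2013.
The cylinders are demolded: May 1, 2013.
The 7-day compressive test is run: May 1, 2013 + 3 weeks = May 22, 2013.
The final strength report is issued: May 22, 2013 + 3 weeks = Jun 12, 2013.
Comparing: the 28-day compressive test is run on May 24, 2013 vs the final strength report is issued on Jun 12, 2013. Earlier: the 28-day compressive test is run.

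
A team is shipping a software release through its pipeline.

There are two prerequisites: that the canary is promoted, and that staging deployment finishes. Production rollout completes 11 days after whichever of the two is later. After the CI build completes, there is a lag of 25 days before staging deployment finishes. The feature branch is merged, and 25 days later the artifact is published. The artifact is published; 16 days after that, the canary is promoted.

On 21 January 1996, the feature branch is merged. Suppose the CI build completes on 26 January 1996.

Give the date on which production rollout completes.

13 March 1996

The feature branch is merged: Jan 21, 1996.
The artifact is published: Jan 21, 1996 + 25 days = Feb 15, 1996.
The canary is promoted: Feb 15, 1996 + 16 days = Mar 2, 1996.
The CI build completes: Jan 26, 1996.
Staging deployment finishes: Jan 26, 1996 + 25 days = Feb 20, 1996.
Both prerequisites met — the canary is promoted (Mar 2, 1996), staging deployment finishes (Feb 20, 1996); the later is Mar 2, 1996.
Production rollout completes: Mar 2, 1996 + 11 days = Mar 13, 1996.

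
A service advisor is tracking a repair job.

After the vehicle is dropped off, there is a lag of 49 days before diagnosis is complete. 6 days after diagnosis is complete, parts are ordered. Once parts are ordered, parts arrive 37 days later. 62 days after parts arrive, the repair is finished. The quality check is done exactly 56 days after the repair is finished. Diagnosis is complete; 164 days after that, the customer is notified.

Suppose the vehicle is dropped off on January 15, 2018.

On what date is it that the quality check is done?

The vehicle is dropped off: Jan 15, 2018.
Diagnosis is complete: Jan 15, 2018 + 49 days = Mar 5, 2018.
Parts are ordered: Mar 5, 2018 + 6 days = Mar 11, 2018.
Parts arrive: Mar 11, 2018 + 37 days = Apr 17, 2018.
The repair is finished: Apr 17, 2018 + 62 days = Jun 18, 2018.
The quality check is done: Jun 18, 2018 + 56 days = Aug 13, 2018.

August 13, 2018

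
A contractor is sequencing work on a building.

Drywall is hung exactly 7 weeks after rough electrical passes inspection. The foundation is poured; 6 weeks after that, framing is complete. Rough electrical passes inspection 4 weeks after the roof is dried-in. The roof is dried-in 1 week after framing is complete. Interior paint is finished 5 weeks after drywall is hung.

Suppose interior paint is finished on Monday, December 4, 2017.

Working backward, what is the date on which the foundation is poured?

Monday, June 26, 2017

Interior paint is finished: Dec 4, 2017.
Drywall is hung: Dec 4, 2017 − 5 weeks = Oct 30, 2017.
Rough electrical passes inspection: Oct 30, 2017 − 7 weeks = Sep 11, 2017.
The roof is dried-in: Sep 11, 2017 − 4 weeks = Aug 14, 2017.
Framing is complete: Aug 14, 2017 − 1 week = Aug 7, 2017.
The foundation is poured: Aug 7, 2017 − 6 weeks = Jun 26, 2017.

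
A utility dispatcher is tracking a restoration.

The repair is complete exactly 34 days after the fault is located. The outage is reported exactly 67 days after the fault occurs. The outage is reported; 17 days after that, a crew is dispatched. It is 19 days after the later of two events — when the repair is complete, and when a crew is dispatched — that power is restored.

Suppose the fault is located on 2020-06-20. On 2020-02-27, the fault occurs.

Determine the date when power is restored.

The fault is located: Jun 20, 2020.
The repair is complete: Jun 20, 2020 + 34 days = Jul 24, 2020.
The fault occurs: Feb 27, 2020.
The outage is reported: Feb 27, 2020 + 67 days = May 4, 2020.
A crew is dispatched: May 4, 2020 + 17 days = May 21, 2020.
Both prerequisites met — the repair is complete (Jul 24, 2020), a crew is dispatched (May 21, 2020); the later is Jul 24, 2020.
Power is restored: Jul 24, 2020 + 19 days = Aug 12, 2020.

2020-08-12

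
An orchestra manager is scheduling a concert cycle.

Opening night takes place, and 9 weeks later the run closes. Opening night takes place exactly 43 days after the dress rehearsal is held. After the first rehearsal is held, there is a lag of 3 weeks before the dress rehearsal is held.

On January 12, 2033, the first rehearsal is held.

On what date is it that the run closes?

May 19, 2033

The first rehearsal is held: Jan 12, 2033.
The dress rehearsal is held: Jan 12, 2033 + 3 weeks = Feb 2, 2033.
Opening night takes place: Feb 2, 2033 + 43 days = Mar 17, 2033.
The run closes: Mar 17, 2033 + 9 weeks = May 19, 2033.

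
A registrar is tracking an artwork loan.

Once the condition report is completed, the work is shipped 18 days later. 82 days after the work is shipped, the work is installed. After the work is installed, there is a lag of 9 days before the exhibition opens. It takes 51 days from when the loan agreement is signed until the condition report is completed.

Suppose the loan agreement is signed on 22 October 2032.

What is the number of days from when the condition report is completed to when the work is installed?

Causal path: the condition report is completed → the work is shipped → the work is installed.
Total delay along the path: 18 + 82 = 100 days.

100 days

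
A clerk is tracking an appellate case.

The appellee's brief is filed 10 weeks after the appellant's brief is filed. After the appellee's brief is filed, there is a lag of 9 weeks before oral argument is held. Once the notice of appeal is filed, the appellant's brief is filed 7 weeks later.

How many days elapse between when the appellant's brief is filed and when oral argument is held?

Causal path: the appellant's brief is filed → the appellee's brief is filed → oral argument is held.
Total delay along the path: 10 + 9 weeks = 19 weeks = 133 days.

133 days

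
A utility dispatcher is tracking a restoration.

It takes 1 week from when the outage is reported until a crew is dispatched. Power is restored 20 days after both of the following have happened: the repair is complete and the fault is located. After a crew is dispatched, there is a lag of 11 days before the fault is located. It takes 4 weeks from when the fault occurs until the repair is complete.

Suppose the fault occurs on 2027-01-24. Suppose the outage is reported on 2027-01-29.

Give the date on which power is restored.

2027-03-13

The fault occurs: Jan 24, 2027.
The repair is complete: Jan 24, 2027 + 4 weeks = Feb 21, 2027.
The outage is reported: Jan 29, 2027.
A crew is dispatched: Jan 29, 2027 + 1 week = Feb 5, 2027.
The fault is located: Feb 5, 2027 + 11 days = Feb 16, 2027.
Both prerequisites met — the repair is complete (Feb 21, 2027), the fault is located (Feb 16, 2027); the later is Feb 21, 2027.
Power is restored: Feb 21, 2027 + 20 days = Mar 13, 2027.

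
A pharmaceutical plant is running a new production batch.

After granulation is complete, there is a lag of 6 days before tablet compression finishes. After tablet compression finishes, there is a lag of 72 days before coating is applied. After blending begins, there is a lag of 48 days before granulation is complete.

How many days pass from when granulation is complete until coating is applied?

Causal path: granulation is complete → tablet compression finishes → coating is applied.
Total delay along the path: 6 + 72 = 78 days.

78 days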